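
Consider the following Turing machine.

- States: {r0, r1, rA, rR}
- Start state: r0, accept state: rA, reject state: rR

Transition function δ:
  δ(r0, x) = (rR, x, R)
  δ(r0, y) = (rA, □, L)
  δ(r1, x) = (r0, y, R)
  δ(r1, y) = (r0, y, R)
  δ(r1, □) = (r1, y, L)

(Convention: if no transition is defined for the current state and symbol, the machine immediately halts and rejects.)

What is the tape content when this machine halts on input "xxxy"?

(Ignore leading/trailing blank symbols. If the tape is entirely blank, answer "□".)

Execution trace:
Initial: [r0]xxxy
Step 1: δ(r0, x) = (rR, x, R) → x[rR]xxy

The machine reaches the reject state rR and halts.

Final tape (ignoring leading/trailing blanks): xxxy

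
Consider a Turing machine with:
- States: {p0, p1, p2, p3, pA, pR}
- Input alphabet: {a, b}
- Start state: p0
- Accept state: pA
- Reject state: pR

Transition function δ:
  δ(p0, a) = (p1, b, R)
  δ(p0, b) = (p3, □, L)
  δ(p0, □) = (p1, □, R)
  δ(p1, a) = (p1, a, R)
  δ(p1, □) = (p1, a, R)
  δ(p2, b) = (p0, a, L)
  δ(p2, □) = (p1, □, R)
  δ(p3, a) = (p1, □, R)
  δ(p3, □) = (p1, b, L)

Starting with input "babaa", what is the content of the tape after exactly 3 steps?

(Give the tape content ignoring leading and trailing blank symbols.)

Execution trace:
Initial: [p0]babaa
Step 1: δ(p0, b) = (p3, □, L) → [p3]□□abaa
Step 2: δ(p3, □) = (p1, b, L) → [p1]□b□abaa
Step 3: δ(p1, □) = (p1, a, R) → a[p1]b□abaa

No transition is defined for δ(p1, b). By convention the machine halts and rejects.

After 3 steps, the tape (ignoring leading/trailing blanks) is: ab□abaa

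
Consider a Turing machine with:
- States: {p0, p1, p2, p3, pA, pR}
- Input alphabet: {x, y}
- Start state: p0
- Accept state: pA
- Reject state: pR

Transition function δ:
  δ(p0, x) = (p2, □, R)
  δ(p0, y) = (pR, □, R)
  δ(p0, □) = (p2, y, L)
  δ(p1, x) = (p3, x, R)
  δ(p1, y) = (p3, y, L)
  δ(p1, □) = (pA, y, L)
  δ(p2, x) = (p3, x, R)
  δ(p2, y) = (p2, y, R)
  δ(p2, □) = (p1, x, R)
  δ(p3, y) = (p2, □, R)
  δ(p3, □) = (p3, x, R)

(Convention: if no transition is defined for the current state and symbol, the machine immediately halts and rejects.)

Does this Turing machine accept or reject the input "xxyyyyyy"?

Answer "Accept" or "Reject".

Execution trace:
Initial: [p0]xxyyyyyy
Step 1: δ(p0, x) = (p2, □, R) → □[p2]xyyyyyy
Step 2: δ(p2, x) = (p3, x, R) → □x[p3]yyyyyy
Step 3: δ(p3, y) = (p2, □, R) → □x□[p2]yyyyy
Step 4: δ(p2, y) = (p2, y, R) → □x□y[p2]yyyy
Step 5: δ(p2, y) = (p2, y, R) → □x□yy[p2]yyy
Step 6: δ(p2, y) = (p2, y, R) → □x□yyy[p2]yy
Step 7: δ(p2, y) = (p2, y, R) → □x□yyyy[p2]y
Step 8: δ(p2, y) = (p2, y, R) → □x□yyyyy[p2]□
Step 9: δ(p2, □) = (p1, x, R) → □x□yyyyyx[p1]□
Step 10: δ(p1, □) = (pA, y, L) → □x□yyyyy[pA]xy

The machine reaches the accept state pA and halts.

Answer: Accept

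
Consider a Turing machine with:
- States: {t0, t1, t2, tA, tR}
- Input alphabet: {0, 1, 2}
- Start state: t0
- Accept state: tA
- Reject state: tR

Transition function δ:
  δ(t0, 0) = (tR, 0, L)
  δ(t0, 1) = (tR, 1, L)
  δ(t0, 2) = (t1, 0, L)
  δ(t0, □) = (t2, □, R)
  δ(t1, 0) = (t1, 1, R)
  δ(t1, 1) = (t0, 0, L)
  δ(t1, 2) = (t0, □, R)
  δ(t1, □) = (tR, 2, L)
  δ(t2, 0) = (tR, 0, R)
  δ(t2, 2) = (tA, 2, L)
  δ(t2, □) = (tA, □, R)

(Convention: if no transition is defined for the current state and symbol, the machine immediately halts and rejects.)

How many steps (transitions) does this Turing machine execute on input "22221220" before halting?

Execution trace:
Initial: [t0]22221220
Step 1: δ(t0, 2) = (t1, 0, L) → [t1]□02221220
Step 2: δ(t1, □) = (tR, 2, L) → [tR]□202221220

The machine reaches the reject state tR and halts.

The machine executed 2 steps before halting.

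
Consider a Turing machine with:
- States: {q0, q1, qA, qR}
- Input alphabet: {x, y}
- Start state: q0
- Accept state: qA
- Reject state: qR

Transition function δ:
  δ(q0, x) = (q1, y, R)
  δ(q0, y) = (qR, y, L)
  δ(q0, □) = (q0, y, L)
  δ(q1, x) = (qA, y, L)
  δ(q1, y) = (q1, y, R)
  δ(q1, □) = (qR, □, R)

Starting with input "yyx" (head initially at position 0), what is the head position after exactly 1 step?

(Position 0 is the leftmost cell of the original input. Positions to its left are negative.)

Execution trace (head position shown):
Step 0: [q0]yyx  (head at position 0)
Step 1: move left → [qR]□yyx  (head at position -1)

After 1 step, the head is at position -1.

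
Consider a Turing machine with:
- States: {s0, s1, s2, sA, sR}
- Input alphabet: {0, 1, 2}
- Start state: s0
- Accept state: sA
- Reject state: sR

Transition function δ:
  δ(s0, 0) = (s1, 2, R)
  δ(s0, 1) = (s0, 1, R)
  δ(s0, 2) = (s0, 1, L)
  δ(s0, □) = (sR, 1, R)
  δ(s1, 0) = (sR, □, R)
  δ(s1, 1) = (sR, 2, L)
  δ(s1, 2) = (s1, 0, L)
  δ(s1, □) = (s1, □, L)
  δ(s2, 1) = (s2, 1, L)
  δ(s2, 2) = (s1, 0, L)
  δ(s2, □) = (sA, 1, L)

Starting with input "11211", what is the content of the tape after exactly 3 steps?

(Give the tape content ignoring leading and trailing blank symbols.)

Execution trace:
Initial: [s0]11211
Step 1: δ(s0, 1) = (s0, 1, R) → 1[s0]1211
Step 2: δ(s0, 1) = (s0, 1, R) → 11[s0]211
Step 3: δ(s0, 2) = (s0, 1, L) → 1[s0]1111

After 3 steps, the tape (ignoring leading/trailing blanks) is: 11111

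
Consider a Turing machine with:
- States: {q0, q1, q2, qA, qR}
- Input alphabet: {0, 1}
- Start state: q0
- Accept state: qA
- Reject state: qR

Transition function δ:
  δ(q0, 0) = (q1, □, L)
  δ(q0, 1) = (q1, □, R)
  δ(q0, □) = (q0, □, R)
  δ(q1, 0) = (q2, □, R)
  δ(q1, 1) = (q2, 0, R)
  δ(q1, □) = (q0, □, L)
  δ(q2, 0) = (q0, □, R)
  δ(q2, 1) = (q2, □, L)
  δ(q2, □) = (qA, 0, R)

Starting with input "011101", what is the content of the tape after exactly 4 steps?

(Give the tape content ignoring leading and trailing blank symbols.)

Execution trace:
Initial: [q0]011101
Step 1: δ(q0, 0) = (q1, □, L) → [q1]□□11101
Step 2: δ(q1, □) = (q0, □, L) → [q0]□□□11101
Step 3: δ(q0, □) = (q0, □, R) → □[q0]□□11101
Step 4: δ(q0, □) = (q0, □, R) → □□[q0]□11101

After 4 steps, the tape (ignoring leading/trailing blanks) is: 11101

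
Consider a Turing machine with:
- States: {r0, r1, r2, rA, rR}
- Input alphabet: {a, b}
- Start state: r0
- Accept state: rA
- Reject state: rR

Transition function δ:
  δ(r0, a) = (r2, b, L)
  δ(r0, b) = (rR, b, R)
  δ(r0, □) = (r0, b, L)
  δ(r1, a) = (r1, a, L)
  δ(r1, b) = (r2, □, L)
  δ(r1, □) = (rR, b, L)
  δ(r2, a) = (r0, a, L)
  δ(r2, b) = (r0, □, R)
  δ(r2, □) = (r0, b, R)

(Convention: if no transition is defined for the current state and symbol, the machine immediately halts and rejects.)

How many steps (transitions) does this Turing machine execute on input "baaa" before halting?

Execution trace:
Initial: [r0]baaa
Step 1: δ(r0, b) = (rR, b, R) → b[rR]aaa

The machine reaches the reject state rR and halts.

The machine executed 1 step before halting.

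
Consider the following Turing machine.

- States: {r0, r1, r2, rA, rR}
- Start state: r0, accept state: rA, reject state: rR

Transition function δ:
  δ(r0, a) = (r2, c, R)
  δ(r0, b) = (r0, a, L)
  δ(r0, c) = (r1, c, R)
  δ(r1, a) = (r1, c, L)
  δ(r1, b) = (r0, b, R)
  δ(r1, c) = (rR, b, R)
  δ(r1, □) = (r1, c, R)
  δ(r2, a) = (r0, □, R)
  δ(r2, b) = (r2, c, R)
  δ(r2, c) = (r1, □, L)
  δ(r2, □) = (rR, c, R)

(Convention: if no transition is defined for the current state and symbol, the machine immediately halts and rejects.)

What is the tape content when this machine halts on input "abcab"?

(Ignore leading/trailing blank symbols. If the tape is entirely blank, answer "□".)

Execution trace:
Initial: [r0]abcab
Step 1: δ(r0, a) = (r2, c, R) → c[r2]bcab
Step 2: δ(r2, b) = (r2, c, R) → cc[r2]cab
Step 3: δ(r2, c) = (r1, □, L) → c[r1]c□ab
Step 4: δ(r1, c) = (rR, b, R) → cb[rR]□ab

The machine reaches the reject state rR and halts.

Final tape (ignoring leading/trailing blanks): cb□ab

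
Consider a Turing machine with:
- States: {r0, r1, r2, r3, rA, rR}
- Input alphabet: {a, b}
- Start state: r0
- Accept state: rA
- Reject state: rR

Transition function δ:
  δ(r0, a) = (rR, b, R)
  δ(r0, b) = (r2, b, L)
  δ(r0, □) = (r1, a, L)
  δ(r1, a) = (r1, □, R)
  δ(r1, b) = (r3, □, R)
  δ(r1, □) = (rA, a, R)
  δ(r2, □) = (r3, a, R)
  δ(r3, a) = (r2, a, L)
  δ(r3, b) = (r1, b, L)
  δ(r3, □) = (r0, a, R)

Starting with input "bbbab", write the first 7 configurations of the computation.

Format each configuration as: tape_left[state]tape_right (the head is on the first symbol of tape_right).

Transitions applied:
Step 1: δ(r0, b) = (r2, b, L)
Step 2: δ(r2, □) = (r3, a, R)
Step 3: δ(r3, b) = (r1, b, L)
Step 4: δ(r1, a) = (r1, □, R)
Step 5: δ(r1, b) = (r3, □, R)
Step 6: δ(r3, b) = (r1, b, L)

The first 7 configurations are:
[r0]bbbab ⊢ [r2]□bbbab ⊢ a[r3]bbbab ⊢ [r1]abbbab ⊢ □[r1]bbbab ⊢ □□[r3]bbab ⊢ □[r1]□bbab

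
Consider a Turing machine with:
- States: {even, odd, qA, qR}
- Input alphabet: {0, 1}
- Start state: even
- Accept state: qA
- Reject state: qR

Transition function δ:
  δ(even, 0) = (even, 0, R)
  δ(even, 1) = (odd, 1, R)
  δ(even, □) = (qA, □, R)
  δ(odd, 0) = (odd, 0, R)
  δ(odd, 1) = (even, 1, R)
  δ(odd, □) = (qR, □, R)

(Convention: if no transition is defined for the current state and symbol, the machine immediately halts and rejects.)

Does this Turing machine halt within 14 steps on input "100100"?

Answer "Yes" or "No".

Execution trace:
Initial: [even]100100
Step 1: δ(even, 1) = (odd, 1, R) → 1[odd]00100
Step 2: δ(odd, 0) = (odd, 0, R) → 10[odd]0100
Step 3: δ(odd, 0) = (odd, 0, R) → 100[odd]100
Step 4: δ(odd, 1) = (even, 1, R) → 1001[even]00
Step 5: δ(even, 0) = (even, 0, R) → 10010[even]0
Step 6: δ(even, 0) = (even, 0, R) → 100100[even]□
Step 7: δ(even, □) = (qA, □, R) → 100100□[qA]□

The machine reaches the accept state qA and halts.
The machine halted after 7 steps (within the 14-step bound).

Answer: Yes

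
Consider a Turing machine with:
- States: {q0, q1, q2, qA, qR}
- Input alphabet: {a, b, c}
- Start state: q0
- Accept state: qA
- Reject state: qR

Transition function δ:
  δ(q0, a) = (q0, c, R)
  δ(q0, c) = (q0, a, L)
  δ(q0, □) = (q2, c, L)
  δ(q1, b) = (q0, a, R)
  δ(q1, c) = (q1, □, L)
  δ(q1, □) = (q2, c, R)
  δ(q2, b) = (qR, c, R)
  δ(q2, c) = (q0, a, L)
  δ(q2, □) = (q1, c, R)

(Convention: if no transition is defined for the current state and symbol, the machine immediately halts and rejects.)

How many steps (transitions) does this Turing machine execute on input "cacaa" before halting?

Execution trace:
Initial: [q0]cacaa
Step 1: δ(q0, c) = (q0, a, L) → [q0]□aacaa
Step 2: δ(q0, □) = (q2, c, L) → [q2]□caacaa
Step 3: δ(q2, □) = (q1, c, R) → c[q1]caacaa
Step 4: δ(q1, c) = (q1, □, L) → [q1]c□aacaa
Step 5: δ(q1, c) = (q1, □, L) → [q1]□□□aacaa
Step 6: δ(q1, □) = (q2, c, R) → c[q2]□□aacaa
Step 7: δ(q2, □) = (q1, c, R) → cc[q1]□aacaa
Step 8: δ(q1, □) = (q2, c, R) → ccc[q2]aacaa

No transition is defined for δ(q2, a). By convention the machine halts and rejects.

The machine executed 8 steps before halting.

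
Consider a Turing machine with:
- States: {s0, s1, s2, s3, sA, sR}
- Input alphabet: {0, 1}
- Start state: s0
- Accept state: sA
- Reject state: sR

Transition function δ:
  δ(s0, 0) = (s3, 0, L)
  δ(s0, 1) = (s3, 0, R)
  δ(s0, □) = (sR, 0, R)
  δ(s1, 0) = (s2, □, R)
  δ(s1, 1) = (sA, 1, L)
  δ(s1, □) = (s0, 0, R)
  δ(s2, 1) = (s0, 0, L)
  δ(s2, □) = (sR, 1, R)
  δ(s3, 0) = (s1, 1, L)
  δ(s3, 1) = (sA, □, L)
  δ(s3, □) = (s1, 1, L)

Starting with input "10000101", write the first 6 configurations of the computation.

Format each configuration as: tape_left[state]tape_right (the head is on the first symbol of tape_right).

Transitions applied:
Step 1: δ(s0, 1) = (s3, 0, R)
Step 2: δ(s3, 0) = (s1, 1, L)
Step 3: δ(s1, 0) = (s2, □, R)
Step 4: δ(s2, 1) = (s0, 0, L)
Step 5: δ(s0, □) = (sR, 0, R)

The first 6 configurations are:
[s0]10000101 ⊢ 0[s3]0000101 ⊢ [s1]01000101 ⊢ □[s2]1000101 ⊢ [s0]□0000101 ⊢ 0[sR]0000101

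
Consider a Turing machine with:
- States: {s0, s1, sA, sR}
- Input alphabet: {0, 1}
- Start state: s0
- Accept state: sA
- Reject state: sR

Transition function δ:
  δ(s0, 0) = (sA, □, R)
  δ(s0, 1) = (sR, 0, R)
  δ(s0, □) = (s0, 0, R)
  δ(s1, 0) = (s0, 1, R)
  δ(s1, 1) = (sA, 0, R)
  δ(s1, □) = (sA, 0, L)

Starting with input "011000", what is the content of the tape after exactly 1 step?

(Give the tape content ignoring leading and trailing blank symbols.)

Execution trace:
Initial: [s0]011000
Step 1: δ(s0, 0) = (sA, □, R) → □[sA]11000

The machine reaches the accept state sA and halts.

After 1 step, the tape (ignoring leading/trailing blanks) is: 11000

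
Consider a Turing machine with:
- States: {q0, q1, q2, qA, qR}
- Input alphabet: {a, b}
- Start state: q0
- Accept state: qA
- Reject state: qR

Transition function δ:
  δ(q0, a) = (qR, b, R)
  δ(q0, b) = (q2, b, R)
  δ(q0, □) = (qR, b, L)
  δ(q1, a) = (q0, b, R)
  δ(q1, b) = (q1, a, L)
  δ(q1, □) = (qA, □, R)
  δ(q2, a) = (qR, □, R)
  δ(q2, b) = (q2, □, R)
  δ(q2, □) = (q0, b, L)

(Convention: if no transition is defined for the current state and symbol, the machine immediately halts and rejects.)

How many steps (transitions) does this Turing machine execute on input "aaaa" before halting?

Execution trace:
Initial: [q0]aaaa
Step 1: δ(q0, a) = (qR, b, R) → b[qR]aaa

The machine reaches the reject state qR and halts.

The machine executed 1 step before halting.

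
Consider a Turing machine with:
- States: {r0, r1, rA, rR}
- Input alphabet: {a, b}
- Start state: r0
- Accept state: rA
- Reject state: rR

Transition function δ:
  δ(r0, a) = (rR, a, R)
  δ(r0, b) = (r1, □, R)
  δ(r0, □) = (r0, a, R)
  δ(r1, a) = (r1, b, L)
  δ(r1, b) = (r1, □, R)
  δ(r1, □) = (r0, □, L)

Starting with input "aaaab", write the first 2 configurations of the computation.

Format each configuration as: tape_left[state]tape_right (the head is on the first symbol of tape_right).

Transitions applied:
Step 1: δ(r0, a) = (rR, a, R)

The first 2 configurations are:
[r0]aaaab ⊢ a[rR]aaab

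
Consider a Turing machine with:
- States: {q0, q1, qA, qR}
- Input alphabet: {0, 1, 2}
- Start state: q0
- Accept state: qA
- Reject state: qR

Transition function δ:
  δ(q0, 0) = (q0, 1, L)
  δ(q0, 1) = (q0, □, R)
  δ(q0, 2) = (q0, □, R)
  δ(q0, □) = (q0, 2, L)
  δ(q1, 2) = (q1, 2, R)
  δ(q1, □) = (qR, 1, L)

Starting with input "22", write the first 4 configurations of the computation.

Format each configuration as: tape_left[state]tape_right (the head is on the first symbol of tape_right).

Transitions applied:
Step 1: δ(q0, 2) = (q0, □, R)
Step 2: δ(q0, 2) = (q0, □, R)
Step 3: δ(q0, □) = (q0, 2, L)

The first 4 configurations are:
[q0]22 ⊢ □[q0]2 ⊢ □□[q0]□ ⊢ □[q0]□2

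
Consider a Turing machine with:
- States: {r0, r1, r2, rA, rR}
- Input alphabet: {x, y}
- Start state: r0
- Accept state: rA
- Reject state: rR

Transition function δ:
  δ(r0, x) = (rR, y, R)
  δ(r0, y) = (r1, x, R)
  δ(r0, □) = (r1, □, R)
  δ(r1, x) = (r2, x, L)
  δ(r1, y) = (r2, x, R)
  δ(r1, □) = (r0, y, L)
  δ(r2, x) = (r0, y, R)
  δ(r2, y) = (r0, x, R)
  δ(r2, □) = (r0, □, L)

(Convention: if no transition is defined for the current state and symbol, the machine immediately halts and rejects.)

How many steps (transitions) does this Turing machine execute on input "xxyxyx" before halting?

Execution trace:
Initial: [r0]xxyxyx
Step 1: δ(r0, x) = (rR, y, R) → y[rR]xyxyx

The machine reaches the reject state rR and halts.

The machine executed 1 step before halting.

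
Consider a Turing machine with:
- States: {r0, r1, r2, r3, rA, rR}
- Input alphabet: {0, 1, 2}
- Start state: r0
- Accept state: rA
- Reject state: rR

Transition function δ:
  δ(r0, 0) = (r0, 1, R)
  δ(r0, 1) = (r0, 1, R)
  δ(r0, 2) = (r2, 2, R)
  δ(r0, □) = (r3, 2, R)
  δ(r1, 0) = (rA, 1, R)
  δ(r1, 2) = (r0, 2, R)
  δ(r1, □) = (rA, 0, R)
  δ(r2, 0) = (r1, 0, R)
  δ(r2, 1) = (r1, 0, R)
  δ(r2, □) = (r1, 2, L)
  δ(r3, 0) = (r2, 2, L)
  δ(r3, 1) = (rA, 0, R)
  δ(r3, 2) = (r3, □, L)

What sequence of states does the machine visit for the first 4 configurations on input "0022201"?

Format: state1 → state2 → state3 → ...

Execution trace:
Initial: [r0]0022201
Step 1: δ(r0, 0) = (r0, 1, R) → 1[r0]022201
Step 2: δ(r0, 0) = (r0, 1, R) → 11[r0]22201
Step 3: δ(r0, 2) = (r2, 2, R) → 112[r2]2201

No transition is defined for δ(r2, 2). By convention the machine halts and rejects.

State sequence: r0 → r0 → r0 → r2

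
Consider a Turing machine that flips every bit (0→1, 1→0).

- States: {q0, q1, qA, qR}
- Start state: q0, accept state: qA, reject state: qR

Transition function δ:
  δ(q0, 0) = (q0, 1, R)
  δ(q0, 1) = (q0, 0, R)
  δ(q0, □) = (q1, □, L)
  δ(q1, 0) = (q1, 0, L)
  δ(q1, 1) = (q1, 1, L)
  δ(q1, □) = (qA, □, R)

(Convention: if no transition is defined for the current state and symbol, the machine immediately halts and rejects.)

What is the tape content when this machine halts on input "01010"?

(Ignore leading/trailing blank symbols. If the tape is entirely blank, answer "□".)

Execution trace:
Initial: [q0]01010
Step 1: δ(q0, 0) = (q0, 1, R) → 1[q0]1010
Step 2: δ(q0, 1) = (q0, 0, R) → 10[q0]010
Step 3: δ(q0, 0) = (q0, 1, R) → 101[q0]10
Step 4: δ(q0, 1) = (q0, 0, R) → 1010[q0]0
Step 5: δ(q0, 0) = (q0, 1, R) → 10101[q0]□
Step 6: δ(q0, □) = (q1, □, L) → 1010[q1]1□
Step 7: δ(q1, 1) = (q1, 1, L) → 101[q1]01□
Step 8: δ(q1, 0) = (q1, 0, L) → 10[q1]101□
Step 9: δ(q1, 1) = (q1, 1, L) → 1[q1]0101□
Step 10: δ(q1, 0) = (q1, 0, L) → [q1]10101□
Step 11: δ(q1, 1) = (q1, 1, L) → [q1]□10101□
Step 12: δ(q1, □) = (qA, □, R) → □[qA]10101□

The machine reaches the accept state qA and halts.

Final tape (ignoring leading/trailing blanks): 10101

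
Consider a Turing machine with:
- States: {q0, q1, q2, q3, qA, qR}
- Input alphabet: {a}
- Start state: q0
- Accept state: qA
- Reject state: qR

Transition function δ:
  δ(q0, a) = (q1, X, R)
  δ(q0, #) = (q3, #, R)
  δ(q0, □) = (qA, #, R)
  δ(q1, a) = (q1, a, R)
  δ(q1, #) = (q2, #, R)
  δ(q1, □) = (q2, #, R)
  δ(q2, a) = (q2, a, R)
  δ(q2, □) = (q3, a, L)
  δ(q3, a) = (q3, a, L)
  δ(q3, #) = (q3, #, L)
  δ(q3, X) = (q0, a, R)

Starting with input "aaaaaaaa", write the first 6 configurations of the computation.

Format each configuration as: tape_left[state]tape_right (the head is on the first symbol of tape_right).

Transitions applied:
Step 1: δ(q0, a) = (q1, X, R)
Step 2: δ(q1, a) = (q1, a, R)
Step 3: δ(q1, a) = (q1, a, R)
Step 4: δ(q1, a) = (q1, a, R)
Step 5: δ(q1, a) = (q1, a, R)

The first 6 configurations are:
[q0]aaaaaaaa ⊢ X[q1]aaaaaaa ⊢ Xa[q1]aaaaaa ⊢ Xaa[q1]aaaaa ⊢ Xaaa[q1]aaaa ⊢ Xaaaa[q1]aaa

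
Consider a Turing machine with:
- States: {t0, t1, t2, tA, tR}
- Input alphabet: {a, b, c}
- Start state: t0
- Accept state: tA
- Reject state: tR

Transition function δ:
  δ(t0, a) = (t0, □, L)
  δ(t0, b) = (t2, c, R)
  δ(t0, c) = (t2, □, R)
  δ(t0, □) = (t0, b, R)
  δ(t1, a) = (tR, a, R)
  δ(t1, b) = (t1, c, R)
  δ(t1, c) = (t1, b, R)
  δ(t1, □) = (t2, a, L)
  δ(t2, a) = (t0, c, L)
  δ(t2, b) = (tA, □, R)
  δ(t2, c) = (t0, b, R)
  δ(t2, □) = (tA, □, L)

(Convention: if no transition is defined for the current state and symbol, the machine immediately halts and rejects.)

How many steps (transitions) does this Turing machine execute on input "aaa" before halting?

Execution trace:
Initial: [t0]aaa
Step 1: δ(t0, a) = (t0, □, L) → [t0]□□aa
Step 2: δ(t0, □) = (t0, b, R) → b[t0]□aa
Step 3: δ(t0, □) = (t0, b, R) → bb[t0]aa
Step 4: δ(t0, a) = (t0, □, L) → b[t0]b□a
Step 5: δ(t0, b) = (t2, c, R) → bc[t2]□a
Step 6: δ(t2, □) = (tA, □, L) → b[tA]c□a

The machine reaches the accept state tA and halts.

The machine executed 6 steps before halting.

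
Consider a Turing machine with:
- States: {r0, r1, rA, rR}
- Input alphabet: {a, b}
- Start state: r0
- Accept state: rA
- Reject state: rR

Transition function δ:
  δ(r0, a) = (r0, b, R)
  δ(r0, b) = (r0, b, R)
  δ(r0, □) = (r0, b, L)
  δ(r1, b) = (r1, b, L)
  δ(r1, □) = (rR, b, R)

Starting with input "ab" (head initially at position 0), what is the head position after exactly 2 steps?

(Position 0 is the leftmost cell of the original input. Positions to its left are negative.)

Execution trace (head position shown):
Step 0: [r0]ab  (head at position 0)
Step 1: move right → b[r0]b  (head at position 1)
Step 2: move right → bb[r0]□  (head at position 2)

After 2 steps, the head is at position 2.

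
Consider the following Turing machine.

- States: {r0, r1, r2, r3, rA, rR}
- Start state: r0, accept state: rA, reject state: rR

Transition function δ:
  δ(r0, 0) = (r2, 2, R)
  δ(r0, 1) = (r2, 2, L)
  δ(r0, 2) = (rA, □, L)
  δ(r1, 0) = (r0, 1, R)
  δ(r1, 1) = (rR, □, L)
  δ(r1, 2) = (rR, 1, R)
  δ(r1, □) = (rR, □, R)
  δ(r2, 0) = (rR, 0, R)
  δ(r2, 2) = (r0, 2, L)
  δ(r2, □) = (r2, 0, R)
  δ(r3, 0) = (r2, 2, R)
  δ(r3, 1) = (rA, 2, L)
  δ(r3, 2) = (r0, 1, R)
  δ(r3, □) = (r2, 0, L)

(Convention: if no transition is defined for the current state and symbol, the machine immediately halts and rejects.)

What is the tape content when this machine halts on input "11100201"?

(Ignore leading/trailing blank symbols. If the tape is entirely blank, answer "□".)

Execution trace:
Initial: [r0]11100201
Step 1: δ(r0, 1) = (r2, 2, L) → [r2]□21100201
Step 2: δ(r2, □) = (r2, 0, R) → 0[r2]21100201
Step 3: δ(r2, 2) = (r0, 2, L) → [r0]021100201
Step 4: δ(r0, 0) = (r2, 2, R) → 2[r2]21100201
Step 5: δ(r2, 2) = (r0, 2, L) → [r0]221100201
Step 6: δ(r0, 2) = (rA, □, L) → [rA]□□21100201

The machine reaches the accept state rA and halts.

Final tape (ignoring leading/trailing blanks): 21100201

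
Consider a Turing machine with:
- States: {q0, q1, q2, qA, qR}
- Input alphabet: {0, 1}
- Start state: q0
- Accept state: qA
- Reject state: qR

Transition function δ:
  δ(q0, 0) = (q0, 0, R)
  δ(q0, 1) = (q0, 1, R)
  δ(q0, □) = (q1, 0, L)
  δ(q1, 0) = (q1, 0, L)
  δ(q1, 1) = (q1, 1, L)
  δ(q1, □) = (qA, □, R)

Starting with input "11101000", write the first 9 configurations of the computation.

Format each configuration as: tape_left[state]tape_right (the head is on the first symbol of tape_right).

Transitions applied:
Step 1: δ(q0, 1) = (q0, 1, R)
Step 2: δ(q0, 1) = (q0, 1, R)
Step 3: δ(q0, 1) = (q0, 1, R)
Step 4: δ(q0, 0) = (q0, 0, R)
Step 5: δ(q0, 1) = (q0, 1, R)
Step 6: δ(q0, 0) = (q0, 0, R)
Step 7: δ(q0, 0) = (q0, 0, R)
Step 8: δ(q0, 0) = (q0, 0, R)

The first 9 configurations are:
[q0]11101000 ⊢ 1[q0]1101000 ⊢ 11[q0]101000 ⊢ 111[q0]01000 ⊢ 1110[q0]1000 ⊢ 11101[q0]000 ⊢ 111010[q0]00 ⊢ 1110100[q0]0 ⊢ 11101000[q0]□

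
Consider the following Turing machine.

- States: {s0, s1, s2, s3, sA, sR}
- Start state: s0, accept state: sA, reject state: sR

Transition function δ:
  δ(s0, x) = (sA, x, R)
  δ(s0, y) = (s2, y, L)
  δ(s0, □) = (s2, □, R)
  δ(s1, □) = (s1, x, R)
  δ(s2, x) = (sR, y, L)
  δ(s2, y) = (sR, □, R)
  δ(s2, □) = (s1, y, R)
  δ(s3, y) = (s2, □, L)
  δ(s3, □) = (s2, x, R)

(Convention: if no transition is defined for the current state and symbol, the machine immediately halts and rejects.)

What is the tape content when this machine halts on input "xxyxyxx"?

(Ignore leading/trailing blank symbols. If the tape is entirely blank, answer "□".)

Execution trace:
Initial: [s0]xxyxyxx
Step 1: δ(s0, x) = (sA, x, R) → x[sA]xyxyxx

The machine reaches the accept state sA and halts.

Final tape (ignoring leading/trailing blanks): xxyxyxx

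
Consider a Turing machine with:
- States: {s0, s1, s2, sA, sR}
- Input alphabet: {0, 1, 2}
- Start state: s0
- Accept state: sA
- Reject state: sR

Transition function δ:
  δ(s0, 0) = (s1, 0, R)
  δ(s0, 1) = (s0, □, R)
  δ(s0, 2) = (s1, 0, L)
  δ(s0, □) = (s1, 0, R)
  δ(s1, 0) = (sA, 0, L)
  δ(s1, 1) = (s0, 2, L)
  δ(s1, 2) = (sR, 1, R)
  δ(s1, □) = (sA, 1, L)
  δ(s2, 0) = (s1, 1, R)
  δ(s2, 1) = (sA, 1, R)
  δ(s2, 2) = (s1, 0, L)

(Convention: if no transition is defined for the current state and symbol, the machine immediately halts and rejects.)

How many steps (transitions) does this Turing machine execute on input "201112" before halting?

Execution trace:
Initial: [s0]201112
Step 1: δ(s0, 2) = (s1, 0, L) → [s1]□001112
Step 2: δ(s1, □) = (sA, 1, L) → [sA]□1001112

The machine reaches the accept state sA and halts.

The machine executed 2 steps before halting.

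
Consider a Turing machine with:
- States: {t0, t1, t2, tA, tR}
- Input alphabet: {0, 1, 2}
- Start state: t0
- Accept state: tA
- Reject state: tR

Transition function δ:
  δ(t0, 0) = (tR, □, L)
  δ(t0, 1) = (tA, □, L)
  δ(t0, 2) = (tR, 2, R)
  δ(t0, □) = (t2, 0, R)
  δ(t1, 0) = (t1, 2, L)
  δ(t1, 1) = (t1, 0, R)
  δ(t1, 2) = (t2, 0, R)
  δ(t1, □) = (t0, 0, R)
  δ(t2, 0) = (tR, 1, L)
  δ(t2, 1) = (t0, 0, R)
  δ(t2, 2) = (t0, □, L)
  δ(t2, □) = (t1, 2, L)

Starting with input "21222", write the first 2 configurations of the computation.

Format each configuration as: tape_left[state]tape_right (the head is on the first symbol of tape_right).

Transitions applied:
Step 1: δ(t0, 2) = (tR, 2, R)

The first 2 configurations are:
[t0]21222 ⊢ 2[tR]1222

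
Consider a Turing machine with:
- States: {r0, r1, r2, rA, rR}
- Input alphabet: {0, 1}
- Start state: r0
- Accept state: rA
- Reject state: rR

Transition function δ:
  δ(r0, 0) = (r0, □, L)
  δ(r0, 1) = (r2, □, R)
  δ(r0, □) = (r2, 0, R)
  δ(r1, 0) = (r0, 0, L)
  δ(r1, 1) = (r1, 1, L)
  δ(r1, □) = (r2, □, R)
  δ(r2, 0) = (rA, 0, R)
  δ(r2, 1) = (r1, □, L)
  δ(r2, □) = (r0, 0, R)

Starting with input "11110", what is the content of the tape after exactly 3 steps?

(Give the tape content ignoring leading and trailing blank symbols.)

Execution trace:
Initial: [r0]11110
Step 1: δ(r0, 1) = (r2, □, R) → □[r2]1110
Step 2: δ(r2, 1) = (r1, □, L) → [r1]□□110
Step 3: δ(r1, □) = (r2, □, R) → □[r2]□110

After 3 steps, the tape (ignoring leading/trailing blanks) is: 110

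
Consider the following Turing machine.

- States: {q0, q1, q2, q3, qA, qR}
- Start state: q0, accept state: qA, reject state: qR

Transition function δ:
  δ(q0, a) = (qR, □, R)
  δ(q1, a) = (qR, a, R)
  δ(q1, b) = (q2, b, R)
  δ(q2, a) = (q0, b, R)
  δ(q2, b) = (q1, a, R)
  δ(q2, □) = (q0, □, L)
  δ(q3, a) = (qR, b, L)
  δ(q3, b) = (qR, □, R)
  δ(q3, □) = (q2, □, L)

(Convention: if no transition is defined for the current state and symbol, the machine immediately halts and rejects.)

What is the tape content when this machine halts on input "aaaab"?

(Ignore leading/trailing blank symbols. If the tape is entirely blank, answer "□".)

Execution trace:
Initial: [q0]aaaab
Step 1: δ(q0, a) = (qR, □, R) → □[qR]aaab

The machine reaches the reject state qR and halts.

Final tape (ignoring leading/trailing blanks): aaab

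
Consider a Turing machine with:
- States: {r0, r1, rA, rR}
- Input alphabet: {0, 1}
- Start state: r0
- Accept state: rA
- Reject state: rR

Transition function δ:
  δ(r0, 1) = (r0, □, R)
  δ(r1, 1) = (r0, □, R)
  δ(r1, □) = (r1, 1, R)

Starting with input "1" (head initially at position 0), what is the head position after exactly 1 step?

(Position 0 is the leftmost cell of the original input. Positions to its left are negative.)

Execution trace (head position shown):
Step 0: [r0]1  (head at position 0)
Step 1: move right → □[r0]□  (head at position 1)

After 1 step, the head is at position 1.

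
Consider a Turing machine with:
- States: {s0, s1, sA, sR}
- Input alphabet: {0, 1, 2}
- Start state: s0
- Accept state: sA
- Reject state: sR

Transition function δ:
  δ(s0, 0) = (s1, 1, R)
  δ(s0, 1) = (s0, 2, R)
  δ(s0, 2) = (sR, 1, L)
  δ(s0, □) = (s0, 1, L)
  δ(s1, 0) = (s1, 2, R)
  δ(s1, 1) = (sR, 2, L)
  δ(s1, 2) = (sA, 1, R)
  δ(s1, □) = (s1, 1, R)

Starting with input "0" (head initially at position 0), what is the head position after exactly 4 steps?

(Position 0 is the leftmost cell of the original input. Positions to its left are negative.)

Execution trace (head position shown):
Step 0: [s0]0  (head at position 0)
Step 1: move right → 1[s1]□  (head at position 1)
Step 2: move right → 11[s1]□  (head at position 2)
Step 3: move right → 111[s1]□  (head at position 3)
Step 4: move right → 1111[s1]□  (head at position 4)

After 4 steps, the head is at position 4.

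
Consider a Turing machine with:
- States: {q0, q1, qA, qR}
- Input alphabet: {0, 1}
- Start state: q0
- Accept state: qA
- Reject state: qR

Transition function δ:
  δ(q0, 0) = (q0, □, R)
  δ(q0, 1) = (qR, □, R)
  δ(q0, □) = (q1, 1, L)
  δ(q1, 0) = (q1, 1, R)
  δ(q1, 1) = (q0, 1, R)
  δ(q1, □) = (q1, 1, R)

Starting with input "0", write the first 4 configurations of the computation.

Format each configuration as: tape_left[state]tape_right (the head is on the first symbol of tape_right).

Transitions applied:
Step 1: δ(q0, 0) = (q0, □, R)
Step 2: δ(q0, □) = (q1, 1, L)
Step 3: δ(q1, □) = (q1, 1, R)

The first 4 configurations are:
[q0]0 ⊢ □[q0]□ ⊢ [q1]□1 ⊢ 1[q1]1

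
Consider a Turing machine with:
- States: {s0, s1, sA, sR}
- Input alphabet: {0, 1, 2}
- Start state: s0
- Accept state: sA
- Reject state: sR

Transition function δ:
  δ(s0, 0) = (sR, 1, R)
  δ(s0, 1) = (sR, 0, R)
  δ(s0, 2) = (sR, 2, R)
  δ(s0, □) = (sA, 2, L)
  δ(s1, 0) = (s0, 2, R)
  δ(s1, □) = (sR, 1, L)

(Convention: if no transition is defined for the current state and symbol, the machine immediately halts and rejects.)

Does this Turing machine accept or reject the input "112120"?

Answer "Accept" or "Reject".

Execution trace:
Initial: [s0]112120
Step 1: δ(s0, 1) = (sR, 0, R) → 0[sR]12120

The machine reaches the reject state sR and halts.

Answer: Reject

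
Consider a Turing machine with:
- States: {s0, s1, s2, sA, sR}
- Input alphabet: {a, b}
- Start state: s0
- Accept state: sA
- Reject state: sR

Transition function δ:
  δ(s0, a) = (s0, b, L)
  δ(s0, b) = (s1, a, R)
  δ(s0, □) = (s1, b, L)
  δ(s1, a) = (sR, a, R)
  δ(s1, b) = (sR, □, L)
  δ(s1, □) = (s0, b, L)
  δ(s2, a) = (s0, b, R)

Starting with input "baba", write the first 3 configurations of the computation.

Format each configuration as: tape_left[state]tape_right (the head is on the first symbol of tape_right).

Transitions applied:
Step 1: δ(s0, b) = (s1, a, R)
Step 2: δ(s1, a) = (sR, a, R)

The first 3 configurations are:
[s0]baba ⊢ a[s1]aba ⊢ aa[sR]ba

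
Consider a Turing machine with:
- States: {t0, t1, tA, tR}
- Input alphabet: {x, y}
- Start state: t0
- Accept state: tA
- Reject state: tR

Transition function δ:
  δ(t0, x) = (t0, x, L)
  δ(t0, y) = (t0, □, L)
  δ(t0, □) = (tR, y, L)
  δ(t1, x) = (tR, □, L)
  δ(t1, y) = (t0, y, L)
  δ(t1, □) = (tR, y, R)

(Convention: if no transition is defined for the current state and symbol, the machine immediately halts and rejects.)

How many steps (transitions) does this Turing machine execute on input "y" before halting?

Execution trace:
Initial: [t0]y
Step 1: δ(t0, y) = (t0, □, L) → [t0]□□
Step 2: δ(t0, □) = (tR, y, L) → [tR]□y□

The machine reaches the reject state tR and halts.

The machine executed 2 steps before halting.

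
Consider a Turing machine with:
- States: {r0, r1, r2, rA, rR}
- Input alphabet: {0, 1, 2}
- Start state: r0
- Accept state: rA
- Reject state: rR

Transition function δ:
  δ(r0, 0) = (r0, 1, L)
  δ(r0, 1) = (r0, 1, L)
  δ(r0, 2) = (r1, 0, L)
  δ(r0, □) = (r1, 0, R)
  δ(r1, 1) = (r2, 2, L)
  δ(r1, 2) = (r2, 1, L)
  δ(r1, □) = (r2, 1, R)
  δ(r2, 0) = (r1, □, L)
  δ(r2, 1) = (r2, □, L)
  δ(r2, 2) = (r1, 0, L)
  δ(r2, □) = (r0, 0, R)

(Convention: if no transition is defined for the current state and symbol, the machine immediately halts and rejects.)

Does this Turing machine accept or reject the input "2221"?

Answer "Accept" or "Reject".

Execution trace:
Initial: [r0]2221
Step 1: δ(r0, 2) = (r1, 0, L) → [r1]□0221
Step 2: δ(r1, □) = (r2, 1, R) → 1[r2]0221
Step 3: δ(r2, 0) = (r1, □, L) → [r1]1□221
Step 4: δ(r1, 1) = (r2, 2, L) → [r2]□2□221
Step 5: δ(r2, □) = (r0, 0, R) → 0[r0]2□221
Step 6: δ(r0, 2) = (r1, 0, L) → [r1]00□221

No transition is defined for δ(r1, 0). By convention the machine halts and rejects.

Answer: Reject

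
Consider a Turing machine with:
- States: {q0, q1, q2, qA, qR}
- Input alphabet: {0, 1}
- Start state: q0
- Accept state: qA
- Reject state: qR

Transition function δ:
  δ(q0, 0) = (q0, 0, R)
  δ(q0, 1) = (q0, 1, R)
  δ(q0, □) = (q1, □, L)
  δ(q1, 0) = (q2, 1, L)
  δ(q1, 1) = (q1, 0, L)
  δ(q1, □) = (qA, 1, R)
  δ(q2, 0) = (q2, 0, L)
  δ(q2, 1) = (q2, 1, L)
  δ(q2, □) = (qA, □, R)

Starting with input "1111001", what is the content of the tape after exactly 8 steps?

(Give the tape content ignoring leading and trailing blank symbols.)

Execution trace:
Initial: [q0]1111001
Step 1: δ(q0, 1) = (q0, 1, R) → 1[q0]111001
Step 2: δ(q0, 1) = (q0, 1, R) → 11[q0]11001
Step 3: δ(q0, 1) = (q0, 1, R) → 111[q0]1001
Step 4: δ(q0, 1) = (q0, 1, R) → 1111[q0]001
Step 5: δ(q0, 0) = (q0, 0, R) → 11110[q0]01
Step 6: δ(q0, 0) = (q0, 0, R) → 111100[q0]1
Step 7: δ(q0, 1) = (q0, 1, R) → 1111001[q0]□
Step 8: δ(q0, □) = (q1, □, L) → 111100[q1]1□

After 8 steps, the tape (ignoring leading/trailing blanks) is: 1111001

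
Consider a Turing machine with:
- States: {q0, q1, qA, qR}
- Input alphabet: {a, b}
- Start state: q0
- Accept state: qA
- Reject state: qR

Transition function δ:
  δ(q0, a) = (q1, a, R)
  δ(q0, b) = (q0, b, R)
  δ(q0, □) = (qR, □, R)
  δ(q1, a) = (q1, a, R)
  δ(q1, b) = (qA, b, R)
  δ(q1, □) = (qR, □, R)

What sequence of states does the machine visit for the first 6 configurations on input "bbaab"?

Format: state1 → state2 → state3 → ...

Execution trace:
Initial: [q0]bbaab
Step 1: δ(q0, b) = (q0, b, R) → b[q0]baab
Step 2: δ(q0, b) = (q0, b, R) → bb[q0]aab
Step 3: δ(q0, a) = (q1, a, R) → bba[q1]ab
Step 4: δ(q1, a) = (q1, a, R) → bbaa[q1]b
Step 5: δ(q1, b) = (qA, b, R) → bbaab[qA]□

The machine reaches the accept state qA and halts.

State sequence: q0 → q0 → q0 → q1 → q1 → qA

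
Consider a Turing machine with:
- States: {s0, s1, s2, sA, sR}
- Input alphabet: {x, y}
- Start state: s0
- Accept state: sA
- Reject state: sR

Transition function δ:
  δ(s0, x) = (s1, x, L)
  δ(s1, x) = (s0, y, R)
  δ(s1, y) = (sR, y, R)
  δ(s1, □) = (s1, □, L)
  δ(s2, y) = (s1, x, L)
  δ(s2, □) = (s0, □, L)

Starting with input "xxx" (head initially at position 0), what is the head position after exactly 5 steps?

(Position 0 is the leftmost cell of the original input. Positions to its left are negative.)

Execution trace (head position shown):
Step 0: [s0]xxx  (head at position 0)
Step 1: move left → [s1]□xxx  (head at position -1)
Step 2: move left → [s1]□□xxx  (head at position -2)
Step 3: move left → [s1]□□□xxx  (head at position -3)
Step 4: move left → [s1]□□□□xxx  (head at position -4)
Step 5: move left → [s1]□□□□□xxx  (head at position -5)

After 5 steps, the head is at position -5.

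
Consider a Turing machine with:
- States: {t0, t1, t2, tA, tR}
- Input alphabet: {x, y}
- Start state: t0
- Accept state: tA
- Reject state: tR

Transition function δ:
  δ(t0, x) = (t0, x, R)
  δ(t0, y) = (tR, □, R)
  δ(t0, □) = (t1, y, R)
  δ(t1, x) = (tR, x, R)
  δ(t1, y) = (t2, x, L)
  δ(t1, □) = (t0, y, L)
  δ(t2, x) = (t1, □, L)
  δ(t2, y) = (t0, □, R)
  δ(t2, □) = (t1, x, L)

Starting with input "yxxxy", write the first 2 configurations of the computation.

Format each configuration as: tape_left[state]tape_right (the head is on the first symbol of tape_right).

Transitions applied:
Step 1: δ(t0, y) = (tR, □, R)

The first 2 configurations are:
[t0]yxxxy ⊢ □[tR]xxxy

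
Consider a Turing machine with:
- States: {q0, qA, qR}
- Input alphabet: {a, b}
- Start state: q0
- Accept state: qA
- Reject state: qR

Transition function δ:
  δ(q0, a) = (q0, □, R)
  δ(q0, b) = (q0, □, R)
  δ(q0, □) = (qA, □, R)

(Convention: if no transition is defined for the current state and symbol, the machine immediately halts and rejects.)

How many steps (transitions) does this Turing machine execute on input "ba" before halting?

Execution trace:
Initial: [q0]ba
Step 1: δ(q0, b) = (q0, □, R) → □[q0]a
Step 2: δ(q0, a) = (q0, □, R) → □□[q0]□
Step 3: δ(q0, □) = (qA, □, R) → □□□[qA]□

The machine reaches the accept state qA and halts.

The machine executed 3 steps before halting.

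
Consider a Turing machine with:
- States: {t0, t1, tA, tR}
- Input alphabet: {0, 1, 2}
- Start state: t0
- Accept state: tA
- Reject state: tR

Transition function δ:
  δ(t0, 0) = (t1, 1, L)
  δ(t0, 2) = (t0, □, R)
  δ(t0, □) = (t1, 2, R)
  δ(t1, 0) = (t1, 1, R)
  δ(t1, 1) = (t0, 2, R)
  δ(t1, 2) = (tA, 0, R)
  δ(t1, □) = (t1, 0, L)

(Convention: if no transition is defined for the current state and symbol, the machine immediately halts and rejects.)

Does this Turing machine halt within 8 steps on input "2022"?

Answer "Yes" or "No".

Execution trace:
Initial: [t0]2022
Step 1: δ(t0, 2) = (t0, □, R) → □[t0]022
Step 2: δ(t0, 0) = (t1, 1, L) → [t1]□122
Step 3: δ(t1, □) = (t1, 0, L) → [t1]□0122
Step 4: δ(t1, □) = (t1, 0, L) → [t1]□00122
Step 5: δ(t1, □) = (t1, 0, L) → [t1]□000122
Step 6: δ(t1, □) = (t1, 0, L) → [t1]□0000122
Step 7: δ(t1, □) = (t1, 0, L) → [t1]□00000122
Step 8: δ(t1, □) = (t1, 0, L) → [t1]□000000122

The machine has not reached a halting state after 8 steps.
The machine did not halt within the 8-step bound.

Answer: No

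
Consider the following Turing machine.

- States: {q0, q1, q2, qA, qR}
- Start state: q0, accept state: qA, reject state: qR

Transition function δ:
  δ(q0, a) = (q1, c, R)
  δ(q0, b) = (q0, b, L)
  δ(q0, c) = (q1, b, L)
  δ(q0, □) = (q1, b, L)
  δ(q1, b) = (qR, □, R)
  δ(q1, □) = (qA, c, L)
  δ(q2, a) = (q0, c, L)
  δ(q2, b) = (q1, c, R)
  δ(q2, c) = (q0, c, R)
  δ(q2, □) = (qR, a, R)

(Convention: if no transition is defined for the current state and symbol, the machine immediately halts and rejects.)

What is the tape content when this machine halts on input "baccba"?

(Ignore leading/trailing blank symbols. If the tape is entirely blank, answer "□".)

Execution trace:
Initial: [q0]baccba
Step 1: δ(q0, b) = (q0, b, L) → [q0]□baccba
Step 2: δ(q0, □) = (q1, b, L) → [q1]□bbaccba
Step 3: δ(q1, □) = (qA, c, L) → [qA]□cbbaccba

The machine reaches the accept state qA and halts.

Final tape (ignoring leading/trailing blanks): cbbaccba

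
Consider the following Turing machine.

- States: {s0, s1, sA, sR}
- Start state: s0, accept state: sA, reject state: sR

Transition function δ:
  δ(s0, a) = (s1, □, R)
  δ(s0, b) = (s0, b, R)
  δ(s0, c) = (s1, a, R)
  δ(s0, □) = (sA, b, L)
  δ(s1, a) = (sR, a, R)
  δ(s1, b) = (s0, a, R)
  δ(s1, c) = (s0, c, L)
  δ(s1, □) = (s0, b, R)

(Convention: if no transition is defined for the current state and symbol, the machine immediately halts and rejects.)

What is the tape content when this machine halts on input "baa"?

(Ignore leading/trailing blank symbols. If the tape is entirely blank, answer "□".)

Execution trace:
Initial: [s0]baa
Step 1: δ(s0, b) = (s0, b, R) → b[s0]aa
Step 2: δ(s0, a) = (s1, □, R) → b□[s1]a
Step 3: δ(s1, a) = (sR, a, R) → b□a[sR]□

The machine reaches the reject state sR and halts.

Final tape (ignoring leading/trailing blanks): b□a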